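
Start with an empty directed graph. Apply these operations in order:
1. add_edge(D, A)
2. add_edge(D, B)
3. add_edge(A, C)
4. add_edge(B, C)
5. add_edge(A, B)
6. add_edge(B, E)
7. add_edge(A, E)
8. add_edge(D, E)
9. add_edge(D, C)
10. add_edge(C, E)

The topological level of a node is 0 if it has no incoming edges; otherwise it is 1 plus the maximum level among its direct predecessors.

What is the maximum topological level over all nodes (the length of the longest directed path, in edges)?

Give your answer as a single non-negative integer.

Op 1: add_edge(D, A). Edges now: 1
Op 2: add_edge(D, B). Edges now: 2
Op 3: add_edge(A, C). Edges now: 3
Op 4: add_edge(B, C). Edges now: 4
Op 5: add_edge(A, B). Edges now: 5
Op 6: add_edge(B, E). Edges now: 6
Op 7: add_edge(A, E). Edges now: 7
Op 8: add_edge(D, E). Edges now: 8
Op 9: add_edge(D, C). Edges now: 9
Op 10: add_edge(C, E). Edges now: 10
Compute levels (Kahn BFS):
  sources (in-degree 0): D
  process D: level=0
    D->A: in-degree(A)=0, level(A)=1, enqueue
    D->B: in-degree(B)=1, level(B)>=1
    D->C: in-degree(C)=2, level(C)>=1
    D->E: in-degree(E)=3, level(E)>=1
  process A: level=1
    A->B: in-degree(B)=0, level(B)=2, enqueue
    A->C: in-degree(C)=1, level(C)>=2
    A->E: in-degree(E)=2, level(E)>=2
  process B: level=2
    B->C: in-degree(C)=0, level(C)=3, enqueue
    B->E: in-degree(E)=1, level(E)>=3
  process C: level=3
    C->E: in-degree(E)=0, level(E)=4, enqueue
  process E: level=4
All levels: A:1, B:2, C:3, D:0, E:4
max level = 4

Answer: 4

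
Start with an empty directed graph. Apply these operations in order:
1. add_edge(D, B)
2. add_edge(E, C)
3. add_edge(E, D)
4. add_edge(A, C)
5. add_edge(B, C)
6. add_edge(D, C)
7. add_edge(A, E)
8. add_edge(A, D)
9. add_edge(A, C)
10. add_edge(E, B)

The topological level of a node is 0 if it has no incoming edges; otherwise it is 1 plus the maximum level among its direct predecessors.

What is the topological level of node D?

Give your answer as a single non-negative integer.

Op 1: add_edge(D, B). Edges now: 1
Op 2: add_edge(E, C). Edges now: 2
Op 3: add_edge(E, D). Edges now: 3
Op 4: add_edge(A, C). Edges now: 4
Op 5: add_edge(B, C). Edges now: 5
Op 6: add_edge(D, C). Edges now: 6
Op 7: add_edge(A, E). Edges now: 7
Op 8: add_edge(A, D). Edges now: 8
Op 9: add_edge(A, C) (duplicate, no change). Edges now: 8
Op 10: add_edge(E, B). Edges now: 9
Compute levels (Kahn BFS):
  sources (in-degree 0): A
  process A: level=0
    A->C: in-degree(C)=3, level(C)>=1
    A->D: in-degree(D)=1, level(D)>=1
    A->E: in-degree(E)=0, level(E)=1, enqueue
  process E: level=1
    E->B: in-degree(B)=1, level(B)>=2
    E->C: in-degree(C)=2, level(C)>=2
    E->D: in-degree(D)=0, level(D)=2, enqueue
  process D: level=2
    D->B: in-degree(B)=0, level(B)=3, enqueue
    D->C: in-degree(C)=1, level(C)>=3
  process B: level=3
    B->C: in-degree(C)=0, level(C)=4, enqueue
  process C: level=4
All levels: A:0, B:3, C:4, D:2, E:1
level(D) = 2

Answer: 2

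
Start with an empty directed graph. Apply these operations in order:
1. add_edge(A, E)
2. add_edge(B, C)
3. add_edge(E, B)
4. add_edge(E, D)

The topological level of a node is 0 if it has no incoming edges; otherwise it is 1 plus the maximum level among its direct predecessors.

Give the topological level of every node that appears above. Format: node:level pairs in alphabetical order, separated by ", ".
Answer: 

Answer: A:0, B:2, C:3, D:2, E:1

Derivation:
Op 1: add_edge(A, E). Edges now: 1
Op 2: add_edge(B, C). Edges now: 2
Op 3: add_edge(E, B). Edges now: 3
Op 4: add_edge(E, D). Edges now: 4
Compute levels (Kahn BFS):
  sources (in-degree 0): A
  process A: level=0
    A->E: in-degree(E)=0, level(E)=1, enqueue
  process E: level=1
    E->B: in-degree(B)=0, level(B)=2, enqueue
    E->D: in-degree(D)=0, level(D)=2, enqueue
  process B: level=2
    B->C: in-degree(C)=0, level(C)=3, enqueue
  process D: level=2
  process C: level=3
All levels: A:0, B:2, C:3, D:2, E:1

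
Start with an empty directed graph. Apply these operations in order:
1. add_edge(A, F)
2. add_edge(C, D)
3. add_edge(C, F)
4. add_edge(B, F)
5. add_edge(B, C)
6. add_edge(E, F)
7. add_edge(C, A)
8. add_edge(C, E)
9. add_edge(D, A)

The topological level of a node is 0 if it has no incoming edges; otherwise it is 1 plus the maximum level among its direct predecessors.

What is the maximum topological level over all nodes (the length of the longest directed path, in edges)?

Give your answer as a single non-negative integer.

Op 1: add_edge(A, F). Edges now: 1
Op 2: add_edge(C, D). Edges now: 2
Op 3: add_edge(C, F). Edges now: 3
Op 4: add_edge(B, F). Edges now: 4
Op 5: add_edge(B, C). Edges now: 5
Op 6: add_edge(E, F). Edges now: 6
Op 7: add_edge(C, A). Edges now: 7
Op 8: add_edge(C, E). Edges now: 8
Op 9: add_edge(D, A). Edges now: 9
Compute levels (Kahn BFS):
  sources (in-degree 0): B
  process B: level=0
    B->C: in-degree(C)=0, level(C)=1, enqueue
    B->F: in-degree(F)=3, level(F)>=1
  process C: level=1
    C->A: in-degree(A)=1, level(A)>=2
    C->D: in-degree(D)=0, level(D)=2, enqueue
    C->E: in-degree(E)=0, level(E)=2, enqueue
    C->F: in-degree(F)=2, level(F)>=2
  process D: level=2
    D->A: in-degree(A)=0, level(A)=3, enqueue
  process E: level=2
    E->F: in-degree(F)=1, level(F)>=3
  process A: level=3
    A->F: in-degree(F)=0, level(F)=4, enqueue
  process F: level=4
All levels: A:3, B:0, C:1, D:2, E:2, F:4
max level = 4

Answer: 4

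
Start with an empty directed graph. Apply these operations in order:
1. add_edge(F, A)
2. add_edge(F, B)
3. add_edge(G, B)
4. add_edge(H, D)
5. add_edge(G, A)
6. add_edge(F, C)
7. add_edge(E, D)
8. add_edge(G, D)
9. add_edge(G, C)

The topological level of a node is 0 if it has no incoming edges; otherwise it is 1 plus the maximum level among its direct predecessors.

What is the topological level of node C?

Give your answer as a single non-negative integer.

Op 1: add_edge(F, A). Edges now: 1
Op 2: add_edge(F, B). Edges now: 2
Op 3: add_edge(G, B). Edges now: 3
Op 4: add_edge(H, D). Edges now: 4
Op 5: add_edge(G, A). Edges now: 5
Op 6: add_edge(F, C). Edges now: 6
Op 7: add_edge(E, D). Edges now: 7
Op 8: add_edge(G, D). Edges now: 8
Op 9: add_edge(G, C). Edges now: 9
Compute levels (Kahn BFS):
  sources (in-degree 0): E, F, G, H
  process E: level=0
    E->D: in-degree(D)=2, level(D)>=1
  process F: level=0
    F->A: in-degree(A)=1, level(A)>=1
    F->B: in-degree(B)=1, level(B)>=1
    F->C: in-degree(C)=1, level(C)>=1
  process G: level=0
    G->A: in-degree(A)=0, level(A)=1, enqueue
    G->B: in-degree(B)=0, level(B)=1, enqueue
    G->C: in-degree(C)=0, level(C)=1, enqueue
    G->D: in-degree(D)=1, level(D)>=1
  process H: level=0
    H->D: in-degree(D)=0, level(D)=1, enqueue
  process A: level=1
  process B: level=1
  process C: level=1
  process D: level=1
All levels: A:1, B:1, C:1, D:1, E:0, F:0, G:0, H:0
level(C) = 1

Answer: 1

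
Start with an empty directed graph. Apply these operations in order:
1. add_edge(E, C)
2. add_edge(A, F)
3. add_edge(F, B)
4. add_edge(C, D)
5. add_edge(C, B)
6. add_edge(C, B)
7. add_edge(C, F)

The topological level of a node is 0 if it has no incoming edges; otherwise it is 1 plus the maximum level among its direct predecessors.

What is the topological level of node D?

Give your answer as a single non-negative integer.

Op 1: add_edge(E, C). Edges now: 1
Op 2: add_edge(A, F). Edges now: 2
Op 3: add_edge(F, B). Edges now: 3
Op 4: add_edge(C, D). Edges now: 4
Op 5: add_edge(C, B). Edges now: 5
Op 6: add_edge(C, B) (duplicate, no change). Edges now: 5
Op 7: add_edge(C, F). Edges now: 6
Compute levels (Kahn BFS):
  sources (in-degree 0): A, E
  process A: level=0
    A->F: in-degree(F)=1, level(F)>=1
  process E: level=0
    E->C: in-degree(C)=0, level(C)=1, enqueue
  process C: level=1
    C->B: in-degree(B)=1, level(B)>=2
    C->D: in-degree(D)=0, level(D)=2, enqueue
    C->F: in-degree(F)=0, level(F)=2, enqueue
  process D: level=2
  process F: level=2
    F->B: in-degree(B)=0, level(B)=3, enqueue
  process B: level=3
All levels: A:0, B:3, C:1, D:2, E:0, F:2
level(D) = 2

Answer: 2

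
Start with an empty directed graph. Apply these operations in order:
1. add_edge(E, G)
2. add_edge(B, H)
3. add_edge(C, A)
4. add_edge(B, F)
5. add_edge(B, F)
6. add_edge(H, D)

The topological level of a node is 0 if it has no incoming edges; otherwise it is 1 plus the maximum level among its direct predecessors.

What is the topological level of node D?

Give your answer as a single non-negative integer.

Op 1: add_edge(E, G). Edges now: 1
Op 2: add_edge(B, H). Edges now: 2
Op 3: add_edge(C, A). Edges now: 3
Op 4: add_edge(B, F). Edges now: 4
Op 5: add_edge(B, F) (duplicate, no change). Edges now: 4
Op 6: add_edge(H, D). Edges now: 5
Compute levels (Kahn BFS):
  sources (in-degree 0): B, C, E
  process B: level=0
    B->F: in-degree(F)=0, level(F)=1, enqueue
    B->H: in-degree(H)=0, level(H)=1, enqueue
  process C: level=0
    C->A: in-degree(A)=0, level(A)=1, enqueue
  process E: level=0
    E->G: in-degree(G)=0, level(G)=1, enqueue
  process F: level=1
  process H: level=1
    H->D: in-degree(D)=0, level(D)=2, enqueue
  process A: level=1
  process G: level=1
  process D: level=2
All levels: A:1, B:0, C:0, D:2, E:0, F:1, G:1, H:1
level(D) = 2

Answer: 2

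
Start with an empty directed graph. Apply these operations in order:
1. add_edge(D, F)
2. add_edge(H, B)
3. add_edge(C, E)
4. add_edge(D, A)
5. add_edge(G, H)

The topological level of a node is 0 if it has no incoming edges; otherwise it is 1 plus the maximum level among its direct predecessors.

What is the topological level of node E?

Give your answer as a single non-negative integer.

Answer: 1

Derivation:
Op 1: add_edge(D, F). Edges now: 1
Op 2: add_edge(H, B). Edges now: 2
Op 3: add_edge(C, E). Edges now: 3
Op 4: add_edge(D, A). Edges now: 4
Op 5: add_edge(G, H). Edges now: 5
Compute levels (Kahn BFS):
  sources (in-degree 0): C, D, G
  process C: level=0
    C->E: in-degree(E)=0, level(E)=1, enqueue
  process D: level=0
    D->A: in-degree(A)=0, level(A)=1, enqueue
    D->F: in-degree(F)=0, level(F)=1, enqueue
  process G: level=0
    G->H: in-degree(H)=0, level(H)=1, enqueue
  process E: level=1
  process A: level=1
  process F: level=1
  process H: level=1
    H->B: in-degree(B)=0, level(B)=2, enqueue
  process B: level=2
All levels: A:1, B:2, C:0, D:0, E:1, F:1, G:0, H:1
level(E) = 1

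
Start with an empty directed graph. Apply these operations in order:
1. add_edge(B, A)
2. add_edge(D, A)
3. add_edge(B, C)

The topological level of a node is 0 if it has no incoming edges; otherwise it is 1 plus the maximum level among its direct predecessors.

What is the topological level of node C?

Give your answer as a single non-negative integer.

Op 1: add_edge(B, A). Edges now: 1
Op 2: add_edge(D, A). Edges now: 2
Op 3: add_edge(B, C). Edges now: 3
Compute levels (Kahn BFS):
  sources (in-degree 0): B, D
  process B: level=0
    B->A: in-degree(A)=1, level(A)>=1
    B->C: in-degree(C)=0, level(C)=1, enqueue
  process D: level=0
    D->A: in-degree(A)=0, level(A)=1, enqueue
  process C: level=1
  process A: level=1
All levels: A:1, B:0, C:1, D:0
level(C) = 1

Answer: 1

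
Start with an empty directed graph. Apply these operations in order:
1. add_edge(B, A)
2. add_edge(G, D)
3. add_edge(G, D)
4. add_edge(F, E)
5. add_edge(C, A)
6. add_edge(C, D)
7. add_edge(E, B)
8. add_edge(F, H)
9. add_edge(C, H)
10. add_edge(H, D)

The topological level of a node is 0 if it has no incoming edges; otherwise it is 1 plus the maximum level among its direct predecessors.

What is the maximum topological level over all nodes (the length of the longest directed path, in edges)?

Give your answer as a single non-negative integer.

Answer: 3

Derivation:
Op 1: add_edge(B, A). Edges now: 1
Op 2: add_edge(G, D). Edges now: 2
Op 3: add_edge(G, D) (duplicate, no change). Edges now: 2
Op 4: add_edge(F, E). Edges now: 3
Op 5: add_edge(C, A). Edges now: 4
Op 6: add_edge(C, D). Edges now: 5
Op 7: add_edge(E, B). Edges now: 6
Op 8: add_edge(F, H). Edges now: 7
Op 9: add_edge(C, H). Edges now: 8
Op 10: add_edge(H, D). Edges now: 9
Compute levels (Kahn BFS):
  sources (in-degree 0): C, F, G
  process C: level=0
    C->A: in-degree(A)=1, level(A)>=1
    C->D: in-degree(D)=2, level(D)>=1
    C->H: in-degree(H)=1, level(H)>=1
  process F: level=0
    F->E: in-degree(E)=0, level(E)=1, enqueue
    F->H: in-degree(H)=0, level(H)=1, enqueue
  process G: level=0
    G->D: in-degree(D)=1, level(D)>=1
  process E: level=1
    E->B: in-degree(B)=0, level(B)=2, enqueue
  process H: level=1
    H->D: in-degree(D)=0, level(D)=2, enqueue
  process B: level=2
    B->A: in-degree(A)=0, level(A)=3, enqueue
  process D: level=2
  process A: level=3
All levels: A:3, B:2, C:0, D:2, E:1, F:0, G:0, H:1
max level = 3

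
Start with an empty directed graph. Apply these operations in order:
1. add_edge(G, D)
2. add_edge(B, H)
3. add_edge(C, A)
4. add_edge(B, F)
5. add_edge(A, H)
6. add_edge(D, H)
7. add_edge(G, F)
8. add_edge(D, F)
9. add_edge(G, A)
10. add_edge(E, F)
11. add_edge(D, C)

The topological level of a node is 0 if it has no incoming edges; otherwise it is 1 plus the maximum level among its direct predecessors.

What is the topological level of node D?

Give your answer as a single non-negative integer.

Answer: 1

Derivation:
Op 1: add_edge(G, D). Edges now: 1
Op 2: add_edge(B, H). Edges now: 2
Op 3: add_edge(C, A). Edges now: 3
Op 4: add_edge(B, F). Edges now: 4
Op 5: add_edge(A, H). Edges now: 5
Op 6: add_edge(D, H). Edges now: 6
Op 7: add_edge(G, F). Edges now: 7
Op 8: add_edge(D, F). Edges now: 8
Op 9: add_edge(G, A). Edges now: 9
Op 10: add_edge(E, F). Edges now: 10
Op 11: add_edge(D, C). Edges now: 11
Compute levels (Kahn BFS):
  sources (in-degree 0): B, E, G
  process B: level=0
    B->F: in-degree(F)=3, level(F)>=1
    B->H: in-degree(H)=2, level(H)>=1
  process E: level=0
    E->F: in-degree(F)=2, level(F)>=1
  process G: level=0
    G->A: in-degree(A)=1, level(A)>=1
    G->D: in-degree(D)=0, level(D)=1, enqueue
    G->F: in-degree(F)=1, level(F)>=1
  process D: level=1
    D->C: in-degree(C)=0, level(C)=2, enqueue
    D->F: in-degree(F)=0, level(F)=2, enqueue
    D->H: in-degree(H)=1, level(H)>=2
  process C: level=2
    C->A: in-degree(A)=0, level(A)=3, enqueue
  process F: level=2
  process A: level=3
    A->H: in-degree(H)=0, level(H)=4, enqueue
  process H: level=4
All levels: A:3, B:0, C:2, D:1, E:0, F:2, G:0, H:4
level(D) = 1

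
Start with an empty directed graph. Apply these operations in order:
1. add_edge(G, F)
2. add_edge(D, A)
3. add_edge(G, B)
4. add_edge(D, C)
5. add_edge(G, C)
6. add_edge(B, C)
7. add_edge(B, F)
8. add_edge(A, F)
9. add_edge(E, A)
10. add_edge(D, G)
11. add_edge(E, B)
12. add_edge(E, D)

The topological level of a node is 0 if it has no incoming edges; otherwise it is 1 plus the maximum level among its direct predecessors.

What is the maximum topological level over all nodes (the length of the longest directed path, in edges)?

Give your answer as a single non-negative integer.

Answer: 4

Derivation:
Op 1: add_edge(G, F). Edges now: 1
Op 2: add_edge(D, A). Edges now: 2
Op 3: add_edge(G, B). Edges now: 3
Op 4: add_edge(D, C). Edges now: 4
Op 5: add_edge(G, C). Edges now: 5
Op 6: add_edge(B, C). Edges now: 6
Op 7: add_edge(B, F). Edges now: 7
Op 8: add_edge(A, F). Edges now: 8
Op 9: add_edge(E, A). Edges now: 9
Op 10: add_edge(D, G). Edges now: 10
Op 11: add_edge(E, B). Edges now: 11
Op 12: add_edge(E, D). Edges now: 12
Compute levels (Kahn BFS):
  sources (in-degree 0): E
  process E: level=0
    E->A: in-degree(A)=1, level(A)>=1
    E->B: in-degree(B)=1, level(B)>=1
    E->D: in-degree(D)=0, level(D)=1, enqueue
  process D: level=1
    D->A: in-degree(A)=0, level(A)=2, enqueue
    D->C: in-degree(C)=2, level(C)>=2
    D->G: in-degree(G)=0, level(G)=2, enqueue
  process A: level=2
    A->F: in-degree(F)=2, level(F)>=3
  process G: level=2
    G->B: in-degree(B)=0, level(B)=3, enqueue
    G->C: in-degree(C)=1, level(C)>=3
    G->F: in-degree(F)=1, level(F)>=3
  process B: level=3
    B->C: in-degree(C)=0, level(C)=4, enqueue
    B->F: in-degree(F)=0, level(F)=4, enqueue
  process C: level=4
  process F: level=4
All levels: A:2, B:3, C:4, D:1, E:0, F:4, G:2
max level = 4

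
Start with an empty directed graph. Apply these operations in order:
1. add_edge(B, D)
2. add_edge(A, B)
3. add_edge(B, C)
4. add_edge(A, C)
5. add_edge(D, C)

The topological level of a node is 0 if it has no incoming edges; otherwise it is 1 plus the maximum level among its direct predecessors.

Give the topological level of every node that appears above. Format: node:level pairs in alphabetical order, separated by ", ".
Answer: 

Answer: A:0, B:1, C:3, D:2

Derivation:
Op 1: add_edge(B, D). Edges now: 1
Op 2: add_edge(A, B). Edges now: 2
Op 3: add_edge(B, C). Edges now: 3
Op 4: add_edge(A, C). Edges now: 4
Op 5: add_edge(D, C). Edges now: 5
Compute levels (Kahn BFS):
  sources (in-degree 0): A
  process A: level=0
    A->B: in-degree(B)=0, level(B)=1, enqueue
    A->C: in-degree(C)=2, level(C)>=1
  process B: level=1
    B->C: in-degree(C)=1, level(C)>=2
    B->D: in-degree(D)=0, level(D)=2, enqueue
  process D: level=2
    D->C: in-degree(C)=0, level(C)=3, enqueue
  process C: level=3
All levels: A:0, B:1, C:3, D:2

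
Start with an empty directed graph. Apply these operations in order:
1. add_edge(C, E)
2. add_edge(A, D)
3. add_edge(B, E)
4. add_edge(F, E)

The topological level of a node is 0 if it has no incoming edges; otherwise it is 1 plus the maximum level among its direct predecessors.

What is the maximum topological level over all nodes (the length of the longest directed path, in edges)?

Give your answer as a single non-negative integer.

Op 1: add_edge(C, E). Edges now: 1
Op 2: add_edge(A, D). Edges now: 2
Op 3: add_edge(B, E). Edges now: 3
Op 4: add_edge(F, E). Edges now: 4
Compute levels (Kahn BFS):
  sources (in-degree 0): A, B, C, F
  process A: level=0
    A->D: in-degree(D)=0, level(D)=1, enqueue
  process B: level=0
    B->E: in-degree(E)=2, level(E)>=1
  process C: level=0
    C->E: in-degree(E)=1, level(E)>=1
  process F: level=0
    F->E: in-degree(E)=0, level(E)=1, enqueue
  process D: level=1
  process E: level=1
All levels: A:0, B:0, C:0, D:1, E:1, F:0
max level = 1

Answer: 1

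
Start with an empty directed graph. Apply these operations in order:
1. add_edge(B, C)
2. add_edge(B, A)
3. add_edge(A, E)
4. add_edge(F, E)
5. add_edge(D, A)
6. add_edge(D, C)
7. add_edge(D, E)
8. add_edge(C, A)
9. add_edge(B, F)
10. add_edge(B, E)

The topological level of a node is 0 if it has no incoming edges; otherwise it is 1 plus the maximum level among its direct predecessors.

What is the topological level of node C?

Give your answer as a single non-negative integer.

Answer: 1

Derivation:
Op 1: add_edge(B, C). Edges now: 1
Op 2: add_edge(B, A). Edges now: 2
Op 3: add_edge(A, E). Edges now: 3
Op 4: add_edge(F, E). Edges now: 4
Op 5: add_edge(D, A). Edges now: 5
Op 6: add_edge(D, C). Edges now: 6
Op 7: add_edge(D, E). Edges now: 7
Op 8: add_edge(C, A). Edges now: 8
Op 9: add_edge(B, F). Edges now: 9
Op 10: add_edge(B, E). Edges now: 10
Compute levels (Kahn BFS):
  sources (in-degree 0): B, D
  process B: level=0
    B->A: in-degree(A)=2, level(A)>=1
    B->C: in-degree(C)=1, level(C)>=1
    B->E: in-degree(E)=3, level(E)>=1
    B->F: in-degree(F)=0, level(F)=1, enqueue
  process D: level=0
    D->A: in-degree(A)=1, level(A)>=1
    D->C: in-degree(C)=0, level(C)=1, enqueue
    D->E: in-degree(E)=2, level(E)>=1
  process F: level=1
    F->E: in-degree(E)=1, level(E)>=2
  process C: level=1
    C->A: in-degree(A)=0, level(A)=2, enqueue
  process A: level=2
    A->E: in-degree(E)=0, level(E)=3, enqueue
  process E: level=3
All levels: A:2, B:0, C:1, D:0, E:3, F:1
level(C) = 1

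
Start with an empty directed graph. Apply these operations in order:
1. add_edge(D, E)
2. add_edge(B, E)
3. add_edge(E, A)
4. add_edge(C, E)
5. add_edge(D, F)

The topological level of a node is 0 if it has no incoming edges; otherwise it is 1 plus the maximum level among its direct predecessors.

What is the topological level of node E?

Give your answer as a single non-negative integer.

Answer: 1

Derivation:
Op 1: add_edge(D, E). Edges now: 1
Op 2: add_edge(B, E). Edges now: 2
Op 3: add_edge(E, A). Edges now: 3
Op 4: add_edge(C, E). Edges now: 4
Op 5: add_edge(D, F). Edges now: 5
Compute levels (Kahn BFS):
  sources (in-degree 0): B, C, D
  process B: level=0
    B->E: in-degree(E)=2, level(E)>=1
  process C: level=0
    C->E: in-degree(E)=1, level(E)>=1
  process D: level=0
    D->E: in-degree(E)=0, level(E)=1, enqueue
    D->F: in-degree(F)=0, level(F)=1, enqueue
  process E: level=1
    E->A: in-degree(A)=0, level(A)=2, enqueue
  process F: level=1
  process A: level=2
All levels: A:2, B:0, C:0, D:0, E:1, F:1
level(E) = 1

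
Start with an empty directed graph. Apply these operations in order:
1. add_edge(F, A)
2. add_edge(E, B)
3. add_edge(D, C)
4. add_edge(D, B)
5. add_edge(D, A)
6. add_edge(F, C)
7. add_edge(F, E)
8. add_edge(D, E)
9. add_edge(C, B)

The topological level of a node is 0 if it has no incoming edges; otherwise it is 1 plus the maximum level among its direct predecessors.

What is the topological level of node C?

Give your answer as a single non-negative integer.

Answer: 1

Derivation:
Op 1: add_edge(F, A). Edges now: 1
Op 2: add_edge(E, B). Edges now: 2
Op 3: add_edge(D, C). Edges now: 3
Op 4: add_edge(D, B). Edges now: 4
Op 5: add_edge(D, A). Edges now: 5
Op 6: add_edge(F, C). Edges now: 6
Op 7: add_edge(F, E). Edges now: 7
Op 8: add_edge(D, E). Edges now: 8
Op 9: add_edge(C, B). Edges now: 9
Compute levels (Kahn BFS):
  sources (in-degree 0): D, F
  process D: level=0
    D->A: in-degree(A)=1, level(A)>=1
    D->B: in-degree(B)=2, level(B)>=1
    D->C: in-degree(C)=1, level(C)>=1
    D->E: in-degree(E)=1, level(E)>=1
  process F: level=0
    F->A: in-degree(A)=0, level(A)=1, enqueue
    F->C: in-degree(C)=0, level(C)=1, enqueue
    F->E: in-degree(E)=0, level(E)=1, enqueue
  process A: level=1
  process C: level=1
    C->B: in-degree(B)=1, level(B)>=2
  process E: level=1
    E->B: in-degree(B)=0, level(B)=2, enqueue
  process B: level=2
All levels: A:1, B:2, C:1, D:0, E:1, F:0
level(C) = 1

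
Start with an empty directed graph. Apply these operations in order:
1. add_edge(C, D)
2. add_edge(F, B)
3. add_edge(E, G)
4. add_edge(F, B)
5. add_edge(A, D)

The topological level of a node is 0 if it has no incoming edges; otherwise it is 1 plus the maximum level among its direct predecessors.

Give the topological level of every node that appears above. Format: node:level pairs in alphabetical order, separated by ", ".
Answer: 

Answer: A:0, B:1, C:0, D:1, E:0, F:0, G:1

Derivation:
Op 1: add_edge(C, D). Edges now: 1
Op 2: add_edge(F, B). Edges now: 2
Op 3: add_edge(E, G). Edges now: 3
Op 4: add_edge(F, B) (duplicate, no change). Edges now: 3
Op 5: add_edge(A, D). Edges now: 4
Compute levels (Kahn BFS):
  sources (in-degree 0): A, C, E, F
  process A: level=0
    A->D: in-degree(D)=1, level(D)>=1
  process C: level=0
    C->D: in-degree(D)=0, level(D)=1, enqueue
  process E: level=0
    E->G: in-degree(G)=0, level(G)=1, enqueue
  process F: level=0
    F->B: in-degree(B)=0, level(B)=1, enqueue
  process D: level=1
  process G: level=1
  process B: level=1
All levels: A:0, B:1, C:0, D:1, E:0, F:0, G:1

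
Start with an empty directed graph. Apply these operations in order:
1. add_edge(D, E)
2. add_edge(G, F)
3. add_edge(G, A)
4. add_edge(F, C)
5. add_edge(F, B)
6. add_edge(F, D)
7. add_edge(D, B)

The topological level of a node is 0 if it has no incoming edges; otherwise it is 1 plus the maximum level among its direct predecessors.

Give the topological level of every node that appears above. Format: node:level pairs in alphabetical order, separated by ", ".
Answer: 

Op 1: add_edge(D, E). Edges now: 1
Op 2: add_edge(G, F). Edges now: 2
Op 3: add_edge(G, A). Edges now: 3
Op 4: add_edge(F, C). Edges now: 4
Op 5: add_edge(F, B). Edges now: 5
Op 6: add_edge(F, D). Edges now: 6
Op 7: add_edge(D, B). Edges now: 7
Compute levels (Kahn BFS):
  sources (in-degree 0): G
  process G: level=0
    G->A: in-degree(A)=0, level(A)=1, enqueue
    G->F: in-degree(F)=0, level(F)=1, enqueue
  process A: level=1
  process F: level=1
    F->B: in-degree(B)=1, level(B)>=2
    F->C: in-degree(C)=0, level(C)=2, enqueue
    F->D: in-degree(D)=0, level(D)=2, enqueue
  process C: level=2
  process D: level=2
    D->B: in-degree(B)=0, level(B)=3, enqueue
    D->E: in-degree(E)=0, level(E)=3, enqueue
  process B: level=3
  process E: level=3
All levels: A:1, B:3, C:2, D:2, E:3, F:1, G:0

Answer: A:1, B:3, C:2, D:2, E:3, F:1, G:0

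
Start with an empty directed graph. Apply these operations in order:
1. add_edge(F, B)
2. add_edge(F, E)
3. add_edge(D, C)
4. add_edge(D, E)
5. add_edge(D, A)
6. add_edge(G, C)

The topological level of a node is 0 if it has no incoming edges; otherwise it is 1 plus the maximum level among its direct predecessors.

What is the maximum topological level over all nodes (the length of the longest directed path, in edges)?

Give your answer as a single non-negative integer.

Answer: 1

Derivation:
Op 1: add_edge(F, B). Edges now: 1
Op 2: add_edge(F, E). Edges now: 2
Op 3: add_edge(D, C). Edges now: 3
Op 4: add_edge(D, E). Edges now: 4
Op 5: add_edge(D, A). Edges now: 5
Op 6: add_edge(G, C). Edges now: 6
Compute levels (Kahn BFS):
  sources (in-degree 0): D, F, G
  process D: level=0
    D->A: in-degree(A)=0, level(A)=1, enqueue
    D->C: in-degree(C)=1, level(C)>=1
    D->E: in-degree(E)=1, level(E)>=1
  process F: level=0
    F->B: in-degree(B)=0, level(B)=1, enqueue
    F->E: in-degree(E)=0, level(E)=1, enqueue
  process G: level=0
    G->C: in-degree(C)=0, level(C)=1, enqueue
  process A: level=1
  process B: level=1
  process E: level=1
  process C: level=1
All levels: A:1, B:1, C:1, D:0, E:1, F:0, G:0
max level = 1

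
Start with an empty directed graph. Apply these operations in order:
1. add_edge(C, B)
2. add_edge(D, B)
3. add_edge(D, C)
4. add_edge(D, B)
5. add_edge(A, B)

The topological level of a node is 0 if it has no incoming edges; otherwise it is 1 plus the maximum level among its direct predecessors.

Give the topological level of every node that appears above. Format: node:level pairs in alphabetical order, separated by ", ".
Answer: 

Answer: A:0, B:2, C:1, D:0

Derivation:
Op 1: add_edge(C, B). Edges now: 1
Op 2: add_edge(D, B). Edges now: 2
Op 3: add_edge(D, C). Edges now: 3
Op 4: add_edge(D, B) (duplicate, no change). Edges now: 3
Op 5: add_edge(A, B). Edges now: 4
Compute levels (Kahn BFS):
  sources (in-degree 0): A, D
  process A: level=0
    A->B: in-degree(B)=2, level(B)>=1
  process D: level=0
    D->B: in-degree(B)=1, level(B)>=1
    D->C: in-degree(C)=0, level(C)=1, enqueue
  process C: level=1
    C->B: in-degree(B)=0, level(B)=2, enqueue
  process B: level=2
All levels: A:0, B:2, C:1, D:0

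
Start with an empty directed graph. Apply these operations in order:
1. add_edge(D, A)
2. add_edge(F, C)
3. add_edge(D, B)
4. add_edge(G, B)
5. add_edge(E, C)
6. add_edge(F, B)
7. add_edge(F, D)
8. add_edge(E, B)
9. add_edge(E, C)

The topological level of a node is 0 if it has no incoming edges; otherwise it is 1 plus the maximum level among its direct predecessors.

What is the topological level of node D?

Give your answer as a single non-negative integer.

Op 1: add_edge(D, A). Edges now: 1
Op 2: add_edge(F, C). Edges now: 2
Op 3: add_edge(D, B). Edges now: 3
Op 4: add_edge(G, B). Edges now: 4
Op 5: add_edge(E, C). Edges now: 5
Op 6: add_edge(F, B). Edges now: 6
Op 7: add_edge(F, D). Edges now: 7
Op 8: add_edge(E, B). Edges now: 8
Op 9: add_edge(E, C) (duplicate, no change). Edges now: 8
Compute levels (Kahn BFS):
  sources (in-degree 0): E, F, G
  process E: level=0
    E->B: in-degree(B)=3, level(B)>=1
    E->C: in-degree(C)=1, level(C)>=1
  process F: level=0
    F->B: in-degree(B)=2, level(B)>=1
    F->C: in-degree(C)=0, level(C)=1, enqueue
    F->D: in-degree(D)=0, level(D)=1, enqueue
  process G: level=0
    G->B: in-degree(B)=1, level(B)>=1
  process C: level=1
  process D: level=1
    D->A: in-degree(A)=0, level(A)=2, enqueue
    D->B: in-degree(B)=0, level(B)=2, enqueue
  process A: level=2
  process B: level=2
All levels: A:2, B:2, C:1, D:1, E:0, F:0, G:0
level(D) = 1

Answer: 1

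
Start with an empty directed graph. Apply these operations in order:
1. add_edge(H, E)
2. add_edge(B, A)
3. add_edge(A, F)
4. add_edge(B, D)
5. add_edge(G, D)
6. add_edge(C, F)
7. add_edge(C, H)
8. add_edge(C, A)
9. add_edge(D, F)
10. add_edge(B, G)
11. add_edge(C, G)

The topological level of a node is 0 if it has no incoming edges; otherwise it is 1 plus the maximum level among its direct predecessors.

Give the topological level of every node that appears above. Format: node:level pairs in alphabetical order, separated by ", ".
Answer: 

Answer: A:1, B:0, C:0, D:2, E:2, F:3, G:1, H:1

Derivation:
Op 1: add_edge(H, E). Edges now: 1
Op 2: add_edge(B, A). Edges now: 2
Op 3: add_edge(A, F). Edges now: 3
Op 4: add_edge(B, D). Edges now: 4
Op 5: add_edge(G, D). Edges now: 5
Op 6: add_edge(C, F). Edges now: 6
Op 7: add_edge(C, H). Edges now: 7
Op 8: add_edge(C, A). Edges now: 8
Op 9: add_edge(D, F). Edges now: 9
Op 10: add_edge(B, G). Edges now: 10
Op 11: add_edge(C, G). Edges now: 11
Compute levels (Kahn BFS):
  sources (in-degree 0): B, C
  process B: level=0
    B->A: in-degree(A)=1, level(A)>=1
    B->D: in-degree(D)=1, level(D)>=1
    B->G: in-degree(G)=1, level(G)>=1
  process C: level=0
    C->A: in-degree(A)=0, level(A)=1, enqueue
    C->F: in-degree(F)=2, level(F)>=1
    C->G: in-degree(G)=0, level(G)=1, enqueue
    C->H: in-degree(H)=0, level(H)=1, enqueue
  process A: level=1
    A->F: in-degree(F)=1, level(F)>=2
  process G: level=1
    G->D: in-degree(D)=0, level(D)=2, enqueue
  process H: level=1
    H->E: in-degree(E)=0, level(E)=2, enqueue
  process D: level=2
    D->F: in-degree(F)=0, level(F)=3, enqueue
  process E: level=2
  process F: level=3
All levels: A:1, B:0, C:0, D:2, E:2, F:3, G:1, H:1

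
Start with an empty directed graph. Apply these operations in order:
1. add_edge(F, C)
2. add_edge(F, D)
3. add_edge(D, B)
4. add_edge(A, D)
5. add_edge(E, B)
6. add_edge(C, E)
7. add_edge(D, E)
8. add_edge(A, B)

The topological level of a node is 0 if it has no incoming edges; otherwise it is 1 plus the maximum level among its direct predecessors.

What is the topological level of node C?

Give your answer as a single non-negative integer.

Answer: 1

Derivation:
Op 1: add_edge(F, C). Edges now: 1
Op 2: add_edge(F, D). Edges now: 2
Op 3: add_edge(D, B). Edges now: 3
Op 4: add_edge(A, D). Edges now: 4
Op 5: add_edge(E, B). Edges now: 5
Op 6: add_edge(C, E). Edges now: 6
Op 7: add_edge(D, E). Edges now: 7
Op 8: add_edge(A, B). Edges now: 8
Compute levels (Kahn BFS):
  sources (in-degree 0): A, F
  process A: level=0
    A->B: in-degree(B)=2, level(B)>=1
    A->D: in-degree(D)=1, level(D)>=1
  process F: level=0
    F->C: in-degree(C)=0, level(C)=1, enqueue
    F->D: in-degree(D)=0, level(D)=1, enqueue
  process C: level=1
    C->E: in-degree(E)=1, level(E)>=2
  process D: level=1
    D->B: in-degree(B)=1, level(B)>=2
    D->E: in-degree(E)=0, level(E)=2, enqueue
  process E: level=2
    E->B: in-degree(B)=0, level(B)=3, enqueue
  process B: level=3
All levels: A:0, B:3, C:1, D:1, E:2, F:0
level(C) = 1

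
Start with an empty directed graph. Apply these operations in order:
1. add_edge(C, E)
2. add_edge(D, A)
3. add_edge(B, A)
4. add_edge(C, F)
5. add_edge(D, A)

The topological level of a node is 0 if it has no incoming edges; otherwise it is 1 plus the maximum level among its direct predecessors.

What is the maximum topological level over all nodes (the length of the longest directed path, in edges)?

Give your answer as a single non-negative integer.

Op 1: add_edge(C, E). Edges now: 1
Op 2: add_edge(D, A). Edges now: 2
Op 3: add_edge(B, A). Edges now: 3
Op 4: add_edge(C, F). Edges now: 4
Op 5: add_edge(D, A) (duplicate, no change). Edges now: 4
Compute levels (Kahn BFS):
  sources (in-degree 0): B, C, D
  process B: level=0
    B->A: in-degree(A)=1, level(A)>=1
  process C: level=0
    C->E: in-degree(E)=0, level(E)=1, enqueue
    C->F: in-degree(F)=0, level(F)=1, enqueue
  process D: level=0
    D->A: in-degree(A)=0, level(A)=1, enqueue
  process E: level=1
  process F: level=1
  process A: level=1
All levels: A:1, B:0, C:0, D:0, E:1, F:1
max level = 1

Answer: 1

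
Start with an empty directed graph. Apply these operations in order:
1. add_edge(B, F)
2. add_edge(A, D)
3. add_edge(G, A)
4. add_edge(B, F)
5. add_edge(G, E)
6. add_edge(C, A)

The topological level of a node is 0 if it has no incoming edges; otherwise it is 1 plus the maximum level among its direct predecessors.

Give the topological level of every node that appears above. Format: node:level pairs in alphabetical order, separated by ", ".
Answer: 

Answer: A:1, B:0, C:0, D:2, E:1, F:1, G:0

Derivation:
Op 1: add_edge(B, F). Edges now: 1
Op 2: add_edge(A, D). Edges now: 2
Op 3: add_edge(G, A). Edges now: 3
Op 4: add_edge(B, F) (duplicate, no change). Edges now: 3
Op 5: add_edge(G, E). Edges now: 4
Op 6: add_edge(C, A). Edges now: 5
Compute levels (Kahn BFS):
  sources (in-degree 0): B, C, G
  process B: level=0
    B->F: in-degree(F)=0, level(F)=1, enqueue
  process C: level=0
    C->A: in-degree(A)=1, level(A)>=1
  process G: level=0
    G->A: in-degree(A)=0, level(A)=1, enqueue
    G->E: in-degree(E)=0, level(E)=1, enqueue
  process F: level=1
  process A: level=1
    A->D: in-degree(D)=0, level(D)=2, enqueue
  process E: level=1
  process D: level=2
All levels: A:1, B:0, C:0, D:2, E:1, F:1, G:0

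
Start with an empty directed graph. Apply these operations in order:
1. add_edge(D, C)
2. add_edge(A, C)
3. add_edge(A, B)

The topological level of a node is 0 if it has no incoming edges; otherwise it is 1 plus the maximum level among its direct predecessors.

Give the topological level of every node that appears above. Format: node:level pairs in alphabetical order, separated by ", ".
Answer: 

Answer: A:0, B:1, C:1, D:0

Derivation:
Op 1: add_edge(D, C). Edges now: 1
Op 2: add_edge(A, C). Edges now: 2
Op 3: add_edge(A, B). Edges now: 3
Compute levels (Kahn BFS):
  sources (in-degree 0): A, D
  process A: level=0
    A->B: in-degree(B)=0, level(B)=1, enqueue
    A->C: in-degree(C)=1, level(C)>=1
  process D: level=0
    D->C: in-degree(C)=0, level(C)=1, enqueue
  process B: level=1
  process C: level=1
All levels: A:0, B:1, C:1, D:0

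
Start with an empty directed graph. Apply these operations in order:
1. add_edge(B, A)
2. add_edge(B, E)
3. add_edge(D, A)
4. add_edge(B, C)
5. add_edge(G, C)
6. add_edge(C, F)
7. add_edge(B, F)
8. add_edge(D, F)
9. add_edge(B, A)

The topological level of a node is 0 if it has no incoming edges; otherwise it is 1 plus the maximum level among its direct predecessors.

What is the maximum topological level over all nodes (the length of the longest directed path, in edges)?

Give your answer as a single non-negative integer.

Answer: 2

Derivation:
Op 1: add_edge(B, A). Edges now: 1
Op 2: add_edge(B, E). Edges now: 2
Op 3: add_edge(D, A). Edges now: 3
Op 4: add_edge(B, C). Edges now: 4
Op 5: add_edge(G, C). Edges now: 5
Op 6: add_edge(C, F). Edges now: 6
Op 7: add_edge(B, F). Edges now: 7
Op 8: add_edge(D, F). Edges now: 8
Op 9: add_edge(B, A) (duplicate, no change). Edges now: 8
Compute levels (Kahn BFS):
  sources (in-degree 0): B, D, G
  process B: level=0
    B->A: in-degree(A)=1, level(A)>=1
    B->C: in-degree(C)=1, level(C)>=1
    B->E: in-degree(E)=0, level(E)=1, enqueue
    B->F: in-degree(F)=2, level(F)>=1
  process D: level=0
    D->A: in-degree(A)=0, level(A)=1, enqueue
    D->F: in-degree(F)=1, level(F)>=1
  process G: level=0
    G->C: in-degree(C)=0, level(C)=1, enqueue
  process E: level=1
  process A: level=1
  process C: level=1
    C->F: in-degree(F)=0, level(F)=2, enqueue
  process F: level=2
All levels: A:1, B:0, C:1, D:0, E:1, F:2, G:0
max level = 2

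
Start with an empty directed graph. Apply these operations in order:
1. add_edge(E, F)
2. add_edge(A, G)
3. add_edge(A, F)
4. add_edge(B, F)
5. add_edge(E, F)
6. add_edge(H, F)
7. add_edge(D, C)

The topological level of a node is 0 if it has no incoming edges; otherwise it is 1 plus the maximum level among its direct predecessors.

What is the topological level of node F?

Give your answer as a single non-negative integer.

Answer: 1

Derivation:
Op 1: add_edge(E, F). Edges now: 1
Op 2: add_edge(A, G). Edges now: 2
Op 3: add_edge(A, F). Edges now: 3
Op 4: add_edge(B, F). Edges now: 4
Op 5: add_edge(E, F) (duplicate, no change). Edges now: 4
Op 6: add_edge(H, F). Edges now: 5
Op 7: add_edge(D, C). Edges now: 6
Compute levels (Kahn BFS):
  sources (in-degree 0): A, B, D, E, H
  process A: level=0
    A->F: in-degree(F)=3, level(F)>=1
    A->G: in-degree(G)=0, level(G)=1, enqueue
  process B: level=0
    B->F: in-degree(F)=2, level(F)>=1
  process D: level=0
    D->C: in-degree(C)=0, level(C)=1, enqueue
  process E: level=0
    E->F: in-degree(F)=1, level(F)>=1
  process H: level=0
    H->F: in-degree(F)=0, level(F)=1, enqueue
  process G: level=1
  process C: level=1
  process F: level=1
All levels: A:0, B:0, C:1, D:0, E:0, F:1, G:1, H:0
level(F) = 1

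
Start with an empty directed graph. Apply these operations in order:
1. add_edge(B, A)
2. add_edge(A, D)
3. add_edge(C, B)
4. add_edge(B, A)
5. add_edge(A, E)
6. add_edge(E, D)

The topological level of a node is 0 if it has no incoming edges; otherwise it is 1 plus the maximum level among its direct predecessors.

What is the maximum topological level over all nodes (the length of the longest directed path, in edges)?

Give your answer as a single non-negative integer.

Op 1: add_edge(B, A). Edges now: 1
Op 2: add_edge(A, D). Edges now: 2
Op 3: add_edge(C, B). Edges now: 3
Op 4: add_edge(B, A) (duplicate, no change). Edges now: 3
Op 5: add_edge(A, E). Edges now: 4
Op 6: add_edge(E, D). Edges now: 5
Compute levels (Kahn BFS):
  sources (in-degree 0): C
  process C: level=0
    C->B: in-degree(B)=0, level(B)=1, enqueue
  process B: level=1
    B->A: in-degree(A)=0, level(A)=2, enqueue
  process A: level=2
    A->D: in-degree(D)=1, level(D)>=3
    A->E: in-degree(E)=0, level(E)=3, enqueue
  process E: level=3
    E->D: in-degree(D)=0, level(D)=4, enqueue
  process D: level=4
All levels: A:2, B:1, C:0, D:4, E:3
max level = 4

Answer: 4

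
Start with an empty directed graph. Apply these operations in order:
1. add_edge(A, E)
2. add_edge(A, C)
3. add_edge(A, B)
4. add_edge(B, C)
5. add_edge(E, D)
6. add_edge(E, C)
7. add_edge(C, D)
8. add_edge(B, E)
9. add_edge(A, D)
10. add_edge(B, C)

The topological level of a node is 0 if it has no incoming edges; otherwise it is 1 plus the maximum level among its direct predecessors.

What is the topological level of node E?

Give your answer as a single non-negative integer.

Op 1: add_edge(A, E). Edges now: 1
Op 2: add_edge(A, C). Edges now: 2
Op 3: add_edge(A, B). Edges now: 3
Op 4: add_edge(B, C). Edges now: 4
Op 5: add_edge(E, D). Edges now: 5
Op 6: add_edge(E, C). Edges now: 6
Op 7: add_edge(C, D). Edges now: 7
Op 8: add_edge(B, E). Edges now: 8
Op 9: add_edge(A, D). Edges now: 9
Op 10: add_edge(B, C) (duplicate, no change). Edges now: 9
Compute levels (Kahn BFS):
  sources (in-degree 0): A
  process A: level=0
    A->B: in-degree(B)=0, level(B)=1, enqueue
    A->C: in-degree(C)=2, level(C)>=1
    A->D: in-degree(D)=2, level(D)>=1
    A->E: in-degree(E)=1, level(E)>=1
  process B: level=1
    B->C: in-degree(C)=1, level(C)>=2
    B->E: in-degree(E)=0, level(E)=2, enqueue
  process E: level=2
    E->C: in-degree(C)=0, level(C)=3, enqueue
    E->D: in-degree(D)=1, level(D)>=3
  process C: level=3
    C->D: in-degree(D)=0, level(D)=4, enqueue
  process D: level=4
All levels: A:0, B:1, C:3, D:4, E:2
level(E) = 2

Answer: 2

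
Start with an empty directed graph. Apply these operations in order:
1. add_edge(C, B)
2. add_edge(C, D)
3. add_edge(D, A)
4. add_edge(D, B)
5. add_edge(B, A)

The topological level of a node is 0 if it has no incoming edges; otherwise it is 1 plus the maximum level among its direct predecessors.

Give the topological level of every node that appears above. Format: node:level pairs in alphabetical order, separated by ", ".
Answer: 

Answer: A:3, B:2, C:0, D:1

Derivation:
Op 1: add_edge(C, B). Edges now: 1
Op 2: add_edge(C, D). Edges now: 2
Op 3: add_edge(D, A). Edges now: 3
Op 4: add_edge(D, B). Edges now: 4
Op 5: add_edge(B, A). Edges now: 5
Compute levels (Kahn BFS):
  sources (in-degree 0): C
  process C: level=0
    C->B: in-degree(B)=1, level(B)>=1
    C->D: in-degree(D)=0, level(D)=1, enqueue
  process D: level=1
    D->A: in-degree(A)=1, level(A)>=2
    D->B: in-degree(B)=0, level(B)=2, enqueue
  process B: level=2
    B->A: in-degree(A)=0, level(A)=3, enqueue
  process A: level=3
All levels: A:3, B:2, C:0, D:1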